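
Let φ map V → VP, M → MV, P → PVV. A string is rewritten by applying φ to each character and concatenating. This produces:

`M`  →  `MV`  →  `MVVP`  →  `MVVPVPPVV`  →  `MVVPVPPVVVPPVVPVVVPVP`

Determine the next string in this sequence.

MVVPVPPVVVPPVVPVVVPVPVPPVVPVVVPVPPVVVPVPVPPVVVPPVV

φ(MVVPVPPVVVPPVVPVVVPVP) expands symbol-by-symbol to MV VP VP PVV VP PVV PVV VP VP VP PVV PVV VP VP PVV VP VP VP PVV VP PVV; joining the 21 pieces gives the next term.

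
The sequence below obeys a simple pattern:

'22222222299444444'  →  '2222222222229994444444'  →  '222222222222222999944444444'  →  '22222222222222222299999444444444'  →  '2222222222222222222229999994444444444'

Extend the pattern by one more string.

Reading off run lengths: 2 runs 9, 12, 15, 18, 21; 9 runs 2, 3, 4, 5, 6; 4 runs 6, 7, 8, 9, 10 — each is linear in n, where the shown terms are n = 3, 4, 5, 6, 7.
At n = 8 the blocks have lengths 24, 7, 11.

222222222222222222222222999999944444444444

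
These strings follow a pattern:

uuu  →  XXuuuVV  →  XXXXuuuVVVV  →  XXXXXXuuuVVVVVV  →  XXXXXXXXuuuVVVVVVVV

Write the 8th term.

s(k+1) = XX·s(k)·VV, so each term gains XX as a prefix and VV as a suffix.
From XXXXXXXXuuuVVVVVVVV, 3 further steps: XXXXXXXXuuuVVVVVVVV → XXXXXXXXXXuuuVVVVVVVVVV → XXXXXXXXXXXXuuuVVVVVVVVVVVV → (answer).

XXXXXXXXXXXXXXuuuVVVVVVVVVVVVVV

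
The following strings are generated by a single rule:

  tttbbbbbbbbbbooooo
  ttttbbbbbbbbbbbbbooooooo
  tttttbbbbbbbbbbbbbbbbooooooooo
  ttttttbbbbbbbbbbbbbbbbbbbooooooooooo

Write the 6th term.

ttttttttbbbbbbbbbbbbbbbbbbbbbbbbbooooooooooooooo

Reading off run lengths: t runs 3, 4, 5, 6; b runs 10, 13, 16, 19; o runs 5, 7, 9, 11 — each is linear in n, where the shown terms are n = 3, 4, 5, 6.
For term 6, n = 8, so the run lengths are 8, 25, 15.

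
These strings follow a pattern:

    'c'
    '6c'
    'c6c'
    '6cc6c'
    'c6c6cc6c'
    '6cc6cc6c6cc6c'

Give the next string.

Each term (from the third on) is the two preceding terms concatenated in order: term 3 = c·6c = c6c.
Continuing: c6c6cc6c · 6cc6cc6c6cc6c gives term 7.

c6c6cc6c6cc6cc6c6cc6c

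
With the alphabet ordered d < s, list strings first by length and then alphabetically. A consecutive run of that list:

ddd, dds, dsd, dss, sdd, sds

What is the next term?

Treat sds as a base-2 numeral over the given alphabet and add one, carrying through any trailing s's.

ssd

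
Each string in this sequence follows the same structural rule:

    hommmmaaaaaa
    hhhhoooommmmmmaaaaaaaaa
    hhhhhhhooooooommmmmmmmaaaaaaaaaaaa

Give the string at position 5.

hhhhhhhhhhhhhooooooooooooommmmmmmmmmmmaaaaaaaaaaaaaaaaaa

Each string has the form h^{3n-2} o^{3n-2} m^{2n+2} a^{3n+3} (n = 1, 2, …).
Setting n = 5 gives 13, 13, 12, 18 characters in each block.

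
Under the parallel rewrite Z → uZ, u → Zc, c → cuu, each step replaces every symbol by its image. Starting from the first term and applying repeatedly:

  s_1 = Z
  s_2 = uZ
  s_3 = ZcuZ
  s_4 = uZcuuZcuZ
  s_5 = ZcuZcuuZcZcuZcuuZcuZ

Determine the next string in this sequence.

uZcuuZcuZcuuZcZcuZcuuuZcuuZcuZcuuZcZcuZcuuZcuZ

Applying the rule to each of the 20 symbols of ZcuZcuuZcZcuZcuuZcuZ gives the pieces uZ cuu Zc uZ cuu Zc Zc uZ cuu uZ cuu Zc uZ cuu Zc Zc uZ cuu Zc uZ, which concatenate to the answer.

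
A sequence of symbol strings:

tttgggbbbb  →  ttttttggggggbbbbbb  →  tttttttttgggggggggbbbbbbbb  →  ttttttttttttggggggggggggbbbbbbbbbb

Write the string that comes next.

Term n consists of 3n t's, followed by 3n g's, followed by 2n+2 b's (n = 1, 2, …).
At n = 5 the blocks have lengths 15, 15, 12.

tttttttttttttttgggggggggggggggbbbbbbbbbbbb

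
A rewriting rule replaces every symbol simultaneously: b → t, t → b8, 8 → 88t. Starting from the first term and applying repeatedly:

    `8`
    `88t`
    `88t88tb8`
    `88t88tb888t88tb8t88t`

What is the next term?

88t88tb888t88tb8t88t88t88tb888t88tb8t88tb888t88tb8

Replace each of the 20 characters of 88t88tb888t88tb8t88t in place — 88t 88t b8 88t 88t b8 t 88t 88t 88t b8 88t 88t b8 t 88t b8 88t 88t b8 — and concatenate.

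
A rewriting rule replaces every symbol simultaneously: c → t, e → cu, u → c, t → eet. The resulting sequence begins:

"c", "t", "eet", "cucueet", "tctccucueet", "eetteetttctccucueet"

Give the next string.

Rewriting the 19 symbols of eetteetttctccucueet one by one yields cu cu eet eet cu cu eet eet eet t eet t t c t c cu cu eet; concatenated:

cucueeteetcucueeteeteetteetttctccucueet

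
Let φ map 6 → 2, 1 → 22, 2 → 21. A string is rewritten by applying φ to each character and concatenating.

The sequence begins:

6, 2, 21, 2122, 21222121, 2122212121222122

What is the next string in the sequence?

Replace each of the 16 characters of 2122212121222122 in place — 21 22 21 21 21 22 21 22 21 22 21 21 21 22 21 21 — and concatenate.

21222121212221222122212121222121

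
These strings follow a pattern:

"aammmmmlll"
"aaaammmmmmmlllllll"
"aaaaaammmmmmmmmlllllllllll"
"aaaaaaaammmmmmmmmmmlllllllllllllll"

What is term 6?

aaaaaaaaaaaammmmmmmmmmmmmmmlllllllllllllllllllllll

Term n consists of 2n a's, followed by 2n+3 m's, followed by 4n-1 l's (n = 1, 2, …).
At n = 6 the blocks have lengths 12, 15, 23.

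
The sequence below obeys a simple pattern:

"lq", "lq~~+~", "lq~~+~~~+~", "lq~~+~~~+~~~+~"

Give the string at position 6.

lq~~+~~~+~~~+~~~+~~~+~

Every step adds ~~+~ to the end: s(k+1) = s(k)·~~+~.
From lq~~+~~~+~~~+~, 2 further steps: lq~~+~~~+~~~+~ → lq~~+~~~+~~~+~~~+~ → (answer).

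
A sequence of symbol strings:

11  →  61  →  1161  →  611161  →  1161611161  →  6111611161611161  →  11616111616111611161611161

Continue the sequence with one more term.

611161116161116111616111616111611161611161

Each term (from the third on) is the two preceding terms concatenated in order: term 3 = 11·61 = 1161.
The next term joins 6111611161611161 and 11616111616111611161611161.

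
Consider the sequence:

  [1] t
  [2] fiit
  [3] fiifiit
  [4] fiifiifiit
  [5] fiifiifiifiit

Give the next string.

Every step adds fii at the front: s(k+1) = fii·s(k).
Applying this once more to fiifiifiifiit:

fiifiifiifiifiit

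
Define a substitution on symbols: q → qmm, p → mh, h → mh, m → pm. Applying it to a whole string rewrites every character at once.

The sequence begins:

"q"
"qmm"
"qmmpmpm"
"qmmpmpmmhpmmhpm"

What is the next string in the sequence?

Rewriting the 15 symbols of qmmpmpmmhpmmhpm one by one yields qmm pm pm mh pm mh pm pm mh mh pm pm mh mh pm; concatenated:

qmmpmpmmhpmmhpmpmmhmhpmpmmhmhpm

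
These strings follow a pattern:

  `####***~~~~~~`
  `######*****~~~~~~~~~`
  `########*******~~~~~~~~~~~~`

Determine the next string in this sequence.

##########*********~~~~~~~~~~~~~~~

The n-th term is 2n #'s then 2n-1 *'s then 3n ~'s, where the shown terms are n = 2, 3, 4.
Setting n = 5 gives 10, 9, 15 characters in each block.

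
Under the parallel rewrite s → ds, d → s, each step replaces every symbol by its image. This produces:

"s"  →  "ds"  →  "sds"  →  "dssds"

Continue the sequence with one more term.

Rewriting each symbol of dssds: d→s, s→ds, s→ds, d→s, s→ds, which concatenates to s ds ds s ds.

sdsdssds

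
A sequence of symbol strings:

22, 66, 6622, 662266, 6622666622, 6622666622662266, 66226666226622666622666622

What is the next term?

662266662266226666226666226622666622662266

Each term (from the third on) is the previous term followed by the one before it: term 3 = 66·22 = 6622.
Continuing: 66226666226622666622666622 · 6622666622662266 gives term 8.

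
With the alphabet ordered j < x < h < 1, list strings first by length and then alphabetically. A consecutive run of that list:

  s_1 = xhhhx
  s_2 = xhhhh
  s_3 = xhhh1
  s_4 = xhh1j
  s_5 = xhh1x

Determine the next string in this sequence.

xhh1h

The successor of xhh1x increments the rightmost position that isn't already 1 and resets every position after it to j.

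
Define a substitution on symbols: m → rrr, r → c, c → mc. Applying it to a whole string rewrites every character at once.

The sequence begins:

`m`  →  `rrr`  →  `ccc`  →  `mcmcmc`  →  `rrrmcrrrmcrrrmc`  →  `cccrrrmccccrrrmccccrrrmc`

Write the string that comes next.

φ(cccrrrmccccrrrmccccrrrmc) expands symbol-by-symbol to mc mc mc c c c rrr mc mc mc mc c c c rrr mc mc mc mc c c c rrr mc; joining the 24 pieces gives the next term.

mcmcmccccrrrmcmcmcmccccrrrmcmcmcmccccrrrmc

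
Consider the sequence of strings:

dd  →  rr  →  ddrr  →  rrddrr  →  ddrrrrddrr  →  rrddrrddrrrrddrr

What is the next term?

Each term (from the third on) is the two preceding terms concatenated in order: term 3 = dd·rr = ddrr.
Continuing: ddrrrrddrr · rrddrrddrrrrddrr gives term 7.

ddrrrrddrrrrddrrddrrrrddrr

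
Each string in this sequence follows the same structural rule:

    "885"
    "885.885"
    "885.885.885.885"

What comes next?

Each string is two copies of the previous one joined by '.'.
Doubling 885.885.885.885 with '.' between the halves:

885.885.885.885.885.885.885.885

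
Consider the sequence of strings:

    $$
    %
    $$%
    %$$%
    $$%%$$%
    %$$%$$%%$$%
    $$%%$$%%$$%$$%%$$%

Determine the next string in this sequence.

%$$%$$%%$$%$$%%$$%%$$%$$%%$$%

Each term (from the third on) is the two preceding terms concatenated in order: term 3 = $$·% = $$%.
Continuing: %$$%$$%%$$% · $$%%$$%%$$%$$%%$$% gives term 8.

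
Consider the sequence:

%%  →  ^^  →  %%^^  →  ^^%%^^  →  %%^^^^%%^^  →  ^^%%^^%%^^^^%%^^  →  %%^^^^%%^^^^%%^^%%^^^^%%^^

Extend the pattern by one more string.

^^%%^^%%^^^^%%^^%%^^^^%%^^^^%%^^%%^^^^%%^^

From term 3 onward, concatenate the second-to-last term with the last: %%·^^ = %%^^, ^^·%%^^ = ^^%%^^, …
The next term joins ^^%%^^%%^^^^%%^^ and %%^^^^%%^^^^%%^^%%^^^^%%^^.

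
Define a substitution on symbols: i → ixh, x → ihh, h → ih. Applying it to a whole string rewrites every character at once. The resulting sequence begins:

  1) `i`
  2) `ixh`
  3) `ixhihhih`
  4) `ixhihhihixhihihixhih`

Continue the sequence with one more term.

ixhihhihixhihihixhihixhihhihixhihixhihixhihhihixhih

Applying the rule to each of the 20 symbols of ixhihhihixhihihixhih gives the pieces ixh ihh ih ixh ih ih ixh ih ixh ihh ih ixh ih ixh ih ixh ihh ih ixh ih, which concatenate to the answer.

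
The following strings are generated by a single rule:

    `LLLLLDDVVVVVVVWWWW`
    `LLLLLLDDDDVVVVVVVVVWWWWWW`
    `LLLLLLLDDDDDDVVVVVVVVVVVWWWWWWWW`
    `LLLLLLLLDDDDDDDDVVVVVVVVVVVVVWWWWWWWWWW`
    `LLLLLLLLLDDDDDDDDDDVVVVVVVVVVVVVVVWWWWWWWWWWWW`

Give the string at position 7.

LLLLLLLLLLLDDDDDDDDDDDDDDVVVVVVVVVVVVVVVVVVVWWWWWWWWWWWWWWWW

The n-th term is n+3 L's then 2n-2 D's then 2n+3 V's then 2n W's, where the shown terms are n = 2, 3, 4, 5, 6.
For term 7, n = 8, so the run lengths are 11, 14, 19, 16.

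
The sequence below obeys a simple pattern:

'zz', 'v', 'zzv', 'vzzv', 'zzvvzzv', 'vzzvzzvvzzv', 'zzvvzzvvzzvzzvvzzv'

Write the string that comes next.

vzzvzzvvzzvzzvvzzvvzzvzzvvzzv

This is a Fibonacci-style word recurrence s(k) = s(k−2)·s(k−1): e.g. zz·v = zzv.
Continuing: vzzvzzvvzzv · zzvvzzvvzzvzzvvzzv gives term 8.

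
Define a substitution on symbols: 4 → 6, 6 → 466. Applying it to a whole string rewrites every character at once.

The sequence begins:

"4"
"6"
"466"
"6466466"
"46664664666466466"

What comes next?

64664664666466466646646646664664666466466

Applying the rule to each of the 17 symbols of 46664664666466466 gives the pieces 6 466 466 466 6 466 466 6 466 466 466 6 466 466 6 466 466, which concatenate to the answer.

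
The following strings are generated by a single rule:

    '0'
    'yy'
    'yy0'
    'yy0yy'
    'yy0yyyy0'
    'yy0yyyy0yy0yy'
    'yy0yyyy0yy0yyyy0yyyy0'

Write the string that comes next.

Each term (from the third on) is the previous term followed by the one before it: term 3 = yy·0 = yy0.
So term 8 is yy0yyyy0yy0yyyy0yyyy0·yy0yyyy0yy0yy.

yy0yyyy0yy0yyyy0yyyy0yy0yyyy0yy0yy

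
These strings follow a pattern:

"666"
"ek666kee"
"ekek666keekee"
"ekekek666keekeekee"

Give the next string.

Every step adds ek to the front and kee to the end of the previous string.
Applying this once more to ekekek666keekeekee:

ekekekek666keekeekeekee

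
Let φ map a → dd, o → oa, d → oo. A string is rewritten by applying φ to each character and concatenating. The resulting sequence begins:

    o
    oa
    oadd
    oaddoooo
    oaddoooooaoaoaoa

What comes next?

Replace each of the 16 characters of oaddoooooaoaoaoa in place — oa dd oo oo oa oa oa oa oa dd oa dd oa dd oa dd — and concatenate.

oaddoooooaoaoaoaoaddoaddoaddoadd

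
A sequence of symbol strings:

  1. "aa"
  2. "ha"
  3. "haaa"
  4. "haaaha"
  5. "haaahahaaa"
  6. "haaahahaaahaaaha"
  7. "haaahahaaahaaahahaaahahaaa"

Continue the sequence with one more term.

Each term (from the third on) is the previous term followed by the one before it: term 3 = ha·aa = haaa.
The next term joins haaahahaaahaaahahaaahahaaa and haaahahaaahaaaha.

haaahahaaahaaahahaaahahaaahaaahahaaahaaaha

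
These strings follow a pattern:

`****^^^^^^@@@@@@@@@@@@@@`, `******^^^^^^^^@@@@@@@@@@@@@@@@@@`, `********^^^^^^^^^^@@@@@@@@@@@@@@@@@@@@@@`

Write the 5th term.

Term n consists of 2n-2 *'s, followed by 2n ^'s, followed by 4n+2 @'s, where the shown terms are n = 3, 4, 5.
Setting n = 7 gives 12, 14, 30 characters in each block.

************^^^^^^^^^^^^^^@@@@@@@@@@@@@@@@@@@@@@@@@@@@@@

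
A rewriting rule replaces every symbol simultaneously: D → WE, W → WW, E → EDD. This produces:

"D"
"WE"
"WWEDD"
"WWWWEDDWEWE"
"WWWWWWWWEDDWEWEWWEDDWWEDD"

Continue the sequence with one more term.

Rewriting the 25 symbols of WWWWWWWWEDDWEWEWWEDDWWEDD one by one yields WW WW WW WW WW WW WW WW EDD WE WE WW EDD WW EDD WW WW EDD WE WE WW WW EDD WE WE; concatenated:

WWWWWWWWWWWWWWWWEDDWEWEWWEDDWWEDDWWWWEDDWEWEWWWWEDDWEWE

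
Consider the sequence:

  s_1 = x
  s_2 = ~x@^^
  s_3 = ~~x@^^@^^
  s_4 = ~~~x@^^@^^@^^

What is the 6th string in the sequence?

Every step adds ~ to the front and @^^ to the end of the previous string.
From ~~~x@^^@^^@^^, 2 further steps: ~~~x@^^@^^@^^ → ~~~~x@^^@^^@^^@^^ → (answer).

~~~~~x@^^@^^@^^@^^@^^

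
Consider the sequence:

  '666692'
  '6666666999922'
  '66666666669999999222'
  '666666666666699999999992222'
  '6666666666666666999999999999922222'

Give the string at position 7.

Each string has the form 6^{3n+1} 9^{3n-2} 2^{n} (n = 1, 2, …).
Setting n = 7 gives 22, 19, 7 characters in each block.

666666666666666666666699999999999999999992222222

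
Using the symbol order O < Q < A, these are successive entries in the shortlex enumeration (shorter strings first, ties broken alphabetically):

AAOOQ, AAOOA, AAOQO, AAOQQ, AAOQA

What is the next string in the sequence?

AAOAO

Treat AAOQA as a base-3 numeral over the given alphabet and add one, carrying through any trailing A's.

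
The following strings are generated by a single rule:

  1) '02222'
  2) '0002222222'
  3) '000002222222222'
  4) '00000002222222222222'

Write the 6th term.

000000000002222222222222222222

Term n consists of 2n-1 0's, followed by 3n+1 2's (n = 1, 2, …).
For term 6, n = 6, so the run lengths are 11, 19.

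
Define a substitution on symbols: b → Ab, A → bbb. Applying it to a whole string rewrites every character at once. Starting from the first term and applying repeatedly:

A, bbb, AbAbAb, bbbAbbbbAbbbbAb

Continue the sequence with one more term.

φ(bbbAbbbbAbbbbAb) expands symbol-by-symbol to Ab Ab Ab bbb Ab Ab Ab Ab bbb Ab Ab Ab Ab bbb Ab; joining the 15 pieces gives the next term.

AbAbAbbbbAbAbAbAbbbbAbAbAbAbbbbAb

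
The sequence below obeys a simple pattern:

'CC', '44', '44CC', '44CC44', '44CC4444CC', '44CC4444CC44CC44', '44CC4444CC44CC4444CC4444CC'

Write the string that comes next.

From term 3 onward, concatenate the last term with the second-to-last: 44·CC = 44CC, 44CC·44 = 44CC44, …
So term 8 is 44CC4444CC44CC4444CC4444CC·44CC4444CC44CC44.

44CC4444CC44CC4444CC4444CC44CC4444CC44CC44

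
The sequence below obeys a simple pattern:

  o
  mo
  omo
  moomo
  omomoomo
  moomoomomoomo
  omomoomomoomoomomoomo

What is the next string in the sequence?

moomoomomoomoomomoomomoomoomomoomo

This is a Fibonacci-style word recurrence s(k) = s(k−2)·s(k−1): e.g. o·mo = omo.
The next term joins moomoomomoomo and omomoomomoomoomomoomo.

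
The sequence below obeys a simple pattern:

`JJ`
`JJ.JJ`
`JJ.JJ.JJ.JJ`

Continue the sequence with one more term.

s(k+1) = s(k)·.·s(k) — each term doubles the last with '.' between the halves.
One more doubling of JJ.JJ.JJ.JJ gives the answer.

JJ.JJ.JJ.JJ.JJ.JJ.JJ.JJ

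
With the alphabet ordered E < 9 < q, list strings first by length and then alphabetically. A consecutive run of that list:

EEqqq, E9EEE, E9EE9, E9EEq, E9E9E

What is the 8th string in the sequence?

Advancing 3 positions from E9E9E through E9E9E → E9E99 → E9E9q reaches term 8.

E9EqE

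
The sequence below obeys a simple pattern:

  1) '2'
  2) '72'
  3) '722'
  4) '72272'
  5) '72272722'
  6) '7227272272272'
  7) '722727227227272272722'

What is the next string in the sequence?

This is a Fibonacci-style word recurrence s(k) = s(k−1)·s(k−2): e.g. 72·2 = 722.
The next term joins 722727227227272272722 and 7227272272272.

7227272272272722727227227272272272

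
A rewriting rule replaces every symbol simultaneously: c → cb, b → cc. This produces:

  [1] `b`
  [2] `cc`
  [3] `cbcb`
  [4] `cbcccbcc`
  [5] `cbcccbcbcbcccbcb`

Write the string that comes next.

Rewriting the 16 symbols of cbcccbcbcbcccbcb one by one yields cb cc cb cb cb cc cb cc cb cc cb cb cb cc cb cc; concatenated:

cbcccbcbcbcccbcccbcccbcbcbcccbcc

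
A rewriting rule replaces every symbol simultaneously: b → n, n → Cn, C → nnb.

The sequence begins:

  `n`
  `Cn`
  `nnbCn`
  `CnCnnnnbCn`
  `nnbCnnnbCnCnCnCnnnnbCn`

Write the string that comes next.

CnCnnnnbCnCnCnnnnbCnnnbCnnnbCnnnbCnCnCnCnnnnbCn

Applying the rule to each of the 22 symbols of nnbCnnnbCnCnCnCnnnnbCn gives the pieces Cn Cn n nnb Cn Cn Cn n nnb Cn nnb Cn nnb Cn nnb Cn Cn Cn Cn n nnb Cn, which concatenate to the answer.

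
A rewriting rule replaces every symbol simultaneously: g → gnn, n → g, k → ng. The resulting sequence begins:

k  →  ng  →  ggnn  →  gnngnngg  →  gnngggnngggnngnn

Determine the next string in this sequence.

φ(gnngggnngggnngnn) expands symbol-by-symbol to gnn g g gnn gnn gnn g g gnn gnn gnn g g gnn g g; joining the 16 pieces gives the next term.

gnngggnngnngnngggnngnngnngggnngg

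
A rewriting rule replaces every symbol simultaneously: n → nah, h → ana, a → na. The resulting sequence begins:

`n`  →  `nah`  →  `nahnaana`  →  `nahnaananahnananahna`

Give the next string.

Rewriting the 20 symbols of nahnaananahnananahna one by one yields nah na ana nah na na nah na nah na ana nah na nah na nah na ana nah na; concatenated:

nahnaananahnananahnanahnaananahnanahnanahnaananahna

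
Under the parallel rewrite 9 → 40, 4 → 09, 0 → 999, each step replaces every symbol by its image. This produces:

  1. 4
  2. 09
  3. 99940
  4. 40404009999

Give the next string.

Apply φ to 40404009999 symbol by symbol: 4→09, 0→999, 4→09, 0→999, 4→09, 0→999, 0→999, 9→40, 9→40, 9→40, 9→40; joined: 09 999 09 999 09 999 999 40 40 40 40.

09999099990999999940404040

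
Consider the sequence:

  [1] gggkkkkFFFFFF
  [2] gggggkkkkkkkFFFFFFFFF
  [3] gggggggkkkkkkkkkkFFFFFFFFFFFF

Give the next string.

gggggggggkkkkkkkkkkkkkFFFFFFFFFFFFFFF

Term n consists of 2n-1 g's, followed by 3n-2 k's, followed by 3n F's, where the shown terms are n = 2, 3, 4.
Setting n = 5 gives 9, 13, 15 characters in each block.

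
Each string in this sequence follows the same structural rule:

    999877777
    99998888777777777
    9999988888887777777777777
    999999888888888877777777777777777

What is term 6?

The n-th term is n+2 9's then 3n-2 8's then 4n+1 7's (n = 1, 2, …).
Setting n = 6 gives 8, 16, 25 characters in each block.

9999999988888888888888887777777777777777777777777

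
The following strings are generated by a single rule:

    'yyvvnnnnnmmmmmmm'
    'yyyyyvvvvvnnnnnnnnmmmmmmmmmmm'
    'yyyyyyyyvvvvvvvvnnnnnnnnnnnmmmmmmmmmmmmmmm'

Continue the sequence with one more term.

yyyyyyyyyyyvvvvvvvvvvvnnnnnnnnnnnnnnmmmmmmmmmmmmmmmmmmm

Term n consists of 3n-1 y's, followed by 3n-1 v's, followed by 3n+2 n's, followed by 4n+3 m's (n = 1, 2, …).
For the next term, n = 4, so the run lengths are 11, 11, 14, 19.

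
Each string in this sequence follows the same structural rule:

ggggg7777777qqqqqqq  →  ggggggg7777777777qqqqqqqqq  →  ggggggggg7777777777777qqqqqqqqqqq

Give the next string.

ggggggggggg7777777777777777qqqqqqqqqqqqq

Reading off run lengths: g runs 5, 7, 9; 7 runs 7, 10, 13; q runs 7, 9, 11 — each is linear in n, where the shown terms are n = 2, 3, 4.
At n = 5 the blocks have lengths 11, 16, 13.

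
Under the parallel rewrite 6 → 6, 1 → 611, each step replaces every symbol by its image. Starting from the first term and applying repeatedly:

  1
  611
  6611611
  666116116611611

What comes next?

6666116116611611666116116611611

Applying the rule to each of the 15 symbols of 666116116611611 gives the pieces 6 6 6 611 611 6 611 611 6 6 611 611 6 611 611, which concatenate to the answer.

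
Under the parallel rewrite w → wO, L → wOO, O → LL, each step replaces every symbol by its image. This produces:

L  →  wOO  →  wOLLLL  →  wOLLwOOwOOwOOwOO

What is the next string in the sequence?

Replace each of the 16 characters of wOLLwOOwOOwOOwOO in place — wO LL wOO wOO wO LL LL wO LL LL wO LL LL wO LL LL — and concatenate.

wOLLwOOwOOwOLLLLwOLLLLwOLLLLwOLLLL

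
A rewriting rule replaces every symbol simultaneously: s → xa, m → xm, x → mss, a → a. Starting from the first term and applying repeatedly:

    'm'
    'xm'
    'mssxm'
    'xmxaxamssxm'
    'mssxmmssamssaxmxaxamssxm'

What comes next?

Replace each of the 24 characters of mssxmmssamssaxmxaxamssxm in place — xm xa xa mss xm xm xa xa a xm xa xa a mss xm mss a mss a xm xa xa mss xm — and concatenate.

xmxaxamssxmxmxaxaaxmxaxaamssxmmssamssaxmxaxamssxm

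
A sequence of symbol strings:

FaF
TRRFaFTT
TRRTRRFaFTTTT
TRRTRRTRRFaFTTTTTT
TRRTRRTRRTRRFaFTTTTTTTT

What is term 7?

Every step adds TRR to the front and TT to the end of the previous string.
From TRRTRRTRRTRRFaFTTTTTTTT, 2 further steps: TRRTRRTRRTRRFaFTTTTTTTT → TRRTRRTRRTRRTRRFaFTTTTTTTTTT → (answer).

TRRTRRTRRTRRTRRTRRFaFTTTTTTTTTTTT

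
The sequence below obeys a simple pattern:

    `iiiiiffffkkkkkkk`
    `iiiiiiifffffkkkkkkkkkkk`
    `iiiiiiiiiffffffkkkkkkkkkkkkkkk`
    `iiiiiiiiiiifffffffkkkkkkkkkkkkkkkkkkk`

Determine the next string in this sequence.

Each string has the form i^{2n+3} f^{n+3} k^{4n+3} (n = 1, 2, …).
Setting n = 5 gives 13, 8, 23 characters in each block.

iiiiiiiiiiiiiffffffffkkkkkkkkkkkkkkkkkkkkkkk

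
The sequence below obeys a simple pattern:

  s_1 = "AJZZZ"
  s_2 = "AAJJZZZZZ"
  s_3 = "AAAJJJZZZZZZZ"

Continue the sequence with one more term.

Reading off run lengths: A runs 1, 2, 3; J runs 1, 2, 3; Z runs 3, 5, 7 — each is linear in n (n = 1, 2, …).
At n = 4 the blocks have lengths 4, 4, 9.

AAAAJJJJZZZZZZZZZ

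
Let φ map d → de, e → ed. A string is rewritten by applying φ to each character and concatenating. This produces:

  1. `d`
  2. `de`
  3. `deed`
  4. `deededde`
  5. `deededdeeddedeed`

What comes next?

Replace each of the 16 characters of deededdeeddedeed in place — de ed ed de ed de de ed ed de de ed de ed ed de — and concatenate.

deededdeeddedeededdedeeddeededde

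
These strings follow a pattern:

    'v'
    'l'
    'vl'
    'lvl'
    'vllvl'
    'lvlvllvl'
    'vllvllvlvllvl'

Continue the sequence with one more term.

Each term (from the third on) is the two preceding terms concatenated in order: term 3 = v·l = vl.
The next term joins lvlvllvl and vllvllvlvllvl.

lvlvllvlvllvllvlvllvl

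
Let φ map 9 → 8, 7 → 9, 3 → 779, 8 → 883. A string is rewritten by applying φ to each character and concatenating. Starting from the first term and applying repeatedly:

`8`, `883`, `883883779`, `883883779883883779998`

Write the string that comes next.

88388377988388377999888388377988388377999888883

Replace each of the 21 characters of 883883779883883779998 in place — 883 883 779 883 883 779 9 9 8 883 883 779 883 883 779 9 9 8 8 8 883 — and concatenate.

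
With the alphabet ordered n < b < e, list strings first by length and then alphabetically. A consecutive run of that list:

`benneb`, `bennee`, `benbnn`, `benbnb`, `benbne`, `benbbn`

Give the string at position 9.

benben

Stepping forward 3 times from benbbn: benbbn → benbbb → benbbe, then the target.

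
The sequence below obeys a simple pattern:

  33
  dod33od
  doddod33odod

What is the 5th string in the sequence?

Each term wraps the previous one in dod on the left and od on the right.
From doddod33odod, 2 further steps: doddod33odod → doddoddod33ododod → (answer).

doddoddoddod33odododod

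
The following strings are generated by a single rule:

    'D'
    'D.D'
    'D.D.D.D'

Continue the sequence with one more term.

D.D.D.D.D.D.D.D

Every step duplicates the string with '.' between the halves.
So the next term is two copies of D.D.D.D with '.' between the halves.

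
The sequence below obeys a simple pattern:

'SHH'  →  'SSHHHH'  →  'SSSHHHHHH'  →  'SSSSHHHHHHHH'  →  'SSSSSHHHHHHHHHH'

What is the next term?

The n-th term is n S's then 2n H's (n = 1, 2, …).
At n = 6 the blocks have lengths 6, 12.

SSSSSSHHHHHHHHHHHH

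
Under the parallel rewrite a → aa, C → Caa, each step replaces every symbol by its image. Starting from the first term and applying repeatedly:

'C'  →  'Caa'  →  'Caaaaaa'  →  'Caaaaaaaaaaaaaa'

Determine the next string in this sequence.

Rewriting the 15 symbols of Caaaaaaaaaaaaaa one by one yields Caa aa aa aa aa aa aa aa aa aa aa aa aa aa aa; concatenated:

Caaaaaaaaaaaaaaaaaaaaaaaaaaaaaa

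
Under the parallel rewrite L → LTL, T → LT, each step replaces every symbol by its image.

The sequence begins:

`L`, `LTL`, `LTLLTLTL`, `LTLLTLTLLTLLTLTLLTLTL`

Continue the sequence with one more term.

LTLLTLTLLTLLTLTLLTLTLLTLLTLTLLTLLTLTLLTLTLLTLLTLTLLTLTL

Applying the rule to each of the 21 symbols of LTLLTLTLLTLLTLTLLTLTL gives the pieces LTL LT LTL LTL LT LTL LT LTL LTL LT LTL LTL LT LTL LT LTL LTL LT LTL LT LTL, which concatenate to the answer.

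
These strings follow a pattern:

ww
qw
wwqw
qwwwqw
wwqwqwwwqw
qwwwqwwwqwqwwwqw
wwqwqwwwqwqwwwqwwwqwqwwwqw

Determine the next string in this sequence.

Each term (from the third on) is the two preceding terms concatenated in order: term 3 = ww·qw = wwqw.
So term 8 is qwwwqwwwqwqwwwqw·wwqwqwwwqwqwwwqwwwqwqwwwqw.

qwwwqwwwqwqwwwqwwwqwqwwwqwqwwwqwwwqwqwwwqw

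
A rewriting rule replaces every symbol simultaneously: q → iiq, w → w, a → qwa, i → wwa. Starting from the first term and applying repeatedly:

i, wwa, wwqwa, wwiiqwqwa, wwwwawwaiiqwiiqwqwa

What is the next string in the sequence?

Rewriting the 19 symbols of wwwwawwaiiqwiiqwqwa one by one yields w w w w qwa w w qwa wwa wwa iiq w wwa wwa iiq w iiq w qwa; concatenated:

wwwwqwawwqwawwawwaiiqwwwawwaiiqwiiqwqwa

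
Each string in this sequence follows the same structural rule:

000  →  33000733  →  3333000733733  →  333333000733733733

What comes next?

33333333000733733733733

Every step adds 33 to the front and 733 to the end of the previous string.
One more step from 333333000733733733 gives the answer.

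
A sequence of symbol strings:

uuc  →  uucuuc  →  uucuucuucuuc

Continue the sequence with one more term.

s(k+1) = s(k)·s(k) — each term doubles the last.
So the next term is two copies of uucuucuucuuc.

uucuucuucuucuucuucuucuuc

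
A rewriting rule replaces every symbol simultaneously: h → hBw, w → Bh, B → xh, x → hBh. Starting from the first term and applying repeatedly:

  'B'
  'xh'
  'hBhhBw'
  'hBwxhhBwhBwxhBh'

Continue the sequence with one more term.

Rewriting the 15 symbols of hBwxhhBwhBwxhBh one by one yields hBw xh Bh hBh hBw hBw xh Bh hBw xh Bh hBh hBw xh hBw; concatenated:

hBwxhBhhBhhBwhBwxhBhhBwxhBhhBhhBwxhhBw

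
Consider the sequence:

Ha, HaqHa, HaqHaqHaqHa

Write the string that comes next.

HaqHaqHaqHaqHaqHaqHaqHa

s(k+1) = s(k)·q·s(k) — each term doubles the last with 'q' between the halves.
One more doubling of HaqHaqHaqHa gives the answer.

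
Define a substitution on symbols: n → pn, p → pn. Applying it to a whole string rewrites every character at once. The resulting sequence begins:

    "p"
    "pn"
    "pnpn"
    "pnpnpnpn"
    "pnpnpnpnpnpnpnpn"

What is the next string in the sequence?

pnpnpnpnpnpnpnpnpnpnpnpnpnpnpnpn

Replace each of the 16 characters of pnpnpnpnpnpnpnpn in place — pn pn pn pn pn pn pn pn pn pn pn pn pn pn pn pn — and concatenate.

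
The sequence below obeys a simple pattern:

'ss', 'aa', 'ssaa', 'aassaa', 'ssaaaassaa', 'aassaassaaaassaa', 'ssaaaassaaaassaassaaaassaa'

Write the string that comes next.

From term 3 onward, concatenate the second-to-last term with the last: ss·aa = ssaa, aa·ssaa = aassaa, …
The next term joins aassaassaaaassaa and ssaaaassaaaassaassaaaassaa.

aassaassaaaassaassaaaassaaaassaassaaaassaa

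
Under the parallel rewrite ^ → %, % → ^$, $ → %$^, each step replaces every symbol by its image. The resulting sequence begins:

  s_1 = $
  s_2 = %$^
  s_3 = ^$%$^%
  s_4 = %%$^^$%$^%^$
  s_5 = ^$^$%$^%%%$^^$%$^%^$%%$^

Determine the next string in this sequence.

%%$^%%$^^$%$^%^$^$^$%$^%%%$^^$%$^%^$%%$^^$^$%$^%

Applying the rule to each of the 24 symbols of ^$^$%$^%%%$^^$%$^%^$%%$^ gives the pieces % %$^ % %$^ ^$ %$^ % ^$ ^$ ^$ %$^ % % %$^ ^$ %$^ % ^$ % %$^ ^$ ^$ %$^ %, which concatenate to the answer.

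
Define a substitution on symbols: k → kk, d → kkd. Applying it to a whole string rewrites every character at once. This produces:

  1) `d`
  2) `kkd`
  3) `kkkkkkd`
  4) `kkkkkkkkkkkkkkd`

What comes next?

Applying the rule to each of the 15 symbols of kkkkkkkkkkkkkkd gives the pieces kk kk kk kk kk kk kk kk kk kk kk kk kk kk kkd, which concatenate to the answer.

kkkkkkkkkkkkkkkkkkkkkkkkkkkkkkd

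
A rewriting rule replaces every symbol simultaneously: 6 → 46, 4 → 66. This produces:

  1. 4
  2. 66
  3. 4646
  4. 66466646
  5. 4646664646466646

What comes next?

Replace each of the 16 characters of 4646664646466646 in place — 66 46 66 46 46 46 66 46 66 46 66 46 46 46 66 46 — and concatenate.

66466646464666466646664646466646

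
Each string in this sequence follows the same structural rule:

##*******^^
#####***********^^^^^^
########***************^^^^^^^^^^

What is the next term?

Reading off run lengths: # runs 2, 5, 8; * runs 7, 11, 15; ^ runs 2, 6, 10 — each is linear in n (n = 1, 2, …).
Setting n = 4 gives 11, 19, 14 characters in each block.

###########*******************^^^^^^^^^^^^^^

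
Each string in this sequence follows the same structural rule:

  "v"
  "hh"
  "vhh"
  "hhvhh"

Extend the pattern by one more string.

This is a Fibonacci-style word recurrence s(k) = s(k−2)·s(k−1): e.g. v·hh = vhh.
The next term joins vhh and hhvhh.

vhhhhvhh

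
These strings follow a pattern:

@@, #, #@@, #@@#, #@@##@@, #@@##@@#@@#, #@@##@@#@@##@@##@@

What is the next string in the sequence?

#@@##@@#@@##@@##@@#@@##@@#@@#

Each term (from the third on) is the previous term followed by the one before it: term 3 = #·@@ = #@@.
So term 8 is #@@##@@#@@##@@##@@·#@@##@@#@@#.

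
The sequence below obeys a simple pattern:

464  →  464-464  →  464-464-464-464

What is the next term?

Each string is two copies of the previous one joined by '-'.
One more doubling of 464-464-464-464 gives the answer.

464-464-464-464-464-464-464-464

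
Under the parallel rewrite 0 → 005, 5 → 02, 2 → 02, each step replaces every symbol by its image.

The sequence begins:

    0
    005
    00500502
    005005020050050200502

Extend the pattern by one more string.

Replace each of the 21 characters of 005005020050050200502 in place — 005 005 02 005 005 02 005 02 005 005 02 005 005 02 005 02 005 005 02 005 02 — and concatenate.

0050050200500502005020050050200500502005020050050200502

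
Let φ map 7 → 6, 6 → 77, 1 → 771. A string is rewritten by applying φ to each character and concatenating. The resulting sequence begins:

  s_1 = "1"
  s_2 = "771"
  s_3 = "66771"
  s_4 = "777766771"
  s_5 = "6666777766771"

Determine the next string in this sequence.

φ(6666777766771) expands symbol-by-symbol to 77 77 77 77 6 6 6 6 77 77 6 6 771; joining the 13 pieces gives the next term.

777777776666777766771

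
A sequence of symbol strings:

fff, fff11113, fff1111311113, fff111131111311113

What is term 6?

The strings grow by a fixed suffix 11113 each time.
From fff111131111311113, 2 further steps: fff111131111311113 → fff11113111131111311113 → (answer).

fff1111311113111131111311113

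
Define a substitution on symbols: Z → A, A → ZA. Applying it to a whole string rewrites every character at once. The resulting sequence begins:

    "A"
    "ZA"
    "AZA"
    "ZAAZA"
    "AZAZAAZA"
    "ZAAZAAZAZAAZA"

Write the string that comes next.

Replace each of the 13 characters of ZAAZAAZAZAAZA in place — A ZA ZA A ZA ZA A ZA A ZA ZA A ZA — and concatenate.

AZAZAAZAZAAZAAZAZAAZA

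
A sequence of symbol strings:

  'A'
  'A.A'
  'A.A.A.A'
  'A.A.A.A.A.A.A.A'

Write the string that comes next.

Every step duplicates the string with '.' between the halves.
So the next term is two copies of A.A.A.A.A.A.A.A with '.' between the halves.

A.A.A.A.A.A.A.A.A.A.A.A.A.A.A.A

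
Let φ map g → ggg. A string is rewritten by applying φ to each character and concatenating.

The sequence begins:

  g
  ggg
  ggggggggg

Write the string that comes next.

ggggggggggggggggggggggggggg

Rewriting each symbol of ggggggggg: g→ggg, g→ggg, g→ggg, g→ggg, g→ggg, g→ggg, g→ggg, g→ggg, g→ggg, which concatenates to ggg ggg ggg ggg ggg ggg ggg ggg ggg.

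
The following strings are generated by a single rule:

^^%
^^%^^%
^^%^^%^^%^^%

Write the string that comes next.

^^%^^%^^%^^%^^%^^%^^%^^%

Every step duplicates the string.
One more doubling of ^^%^^%^^%^^% gives the answer.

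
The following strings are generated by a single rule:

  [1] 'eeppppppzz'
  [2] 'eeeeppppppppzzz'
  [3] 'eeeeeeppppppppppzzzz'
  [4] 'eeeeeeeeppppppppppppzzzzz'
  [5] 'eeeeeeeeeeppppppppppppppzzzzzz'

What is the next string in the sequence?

eeeeeeeeeeeeppppppppppppppppzzzzzzz

Reading off run lengths: e runs 2, 4, 6, 8, 10; p runs 6, 8, 10, 12, 14; z runs 2, 3, 4, 5, 6 — each is linear in n, where the shown terms are n = 2, 3, 4, 5, 6.
At n = 7 the blocks have lengths 12, 16, 7.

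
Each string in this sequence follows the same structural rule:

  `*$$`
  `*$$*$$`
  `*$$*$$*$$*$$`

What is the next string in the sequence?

*$$*$$*$$*$$*$$*$$*$$*$$

Each string is two copies of the previous one concatenated.
So the next term is two copies of *$$*$$*$$*$$.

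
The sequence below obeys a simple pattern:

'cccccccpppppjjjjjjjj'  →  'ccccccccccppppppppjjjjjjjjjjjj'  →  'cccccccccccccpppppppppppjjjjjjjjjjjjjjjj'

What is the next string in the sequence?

ccccccccccccccccppppppppppppppjjjjjjjjjjjjjjjjjjjj

Each string has the form c^{3n+1} p^{3n-1} j^{4n}, where the shown terms are n = 2, 3, 4.
Setting n = 5 gives 16, 14, 20 characters in each block.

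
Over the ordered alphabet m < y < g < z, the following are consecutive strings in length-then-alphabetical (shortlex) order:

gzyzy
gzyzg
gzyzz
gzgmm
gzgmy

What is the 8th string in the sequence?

gzgym

Continuing the enumeration 3 steps past gzgmy: gzgmy → gzgmg → gzgmz → (answer).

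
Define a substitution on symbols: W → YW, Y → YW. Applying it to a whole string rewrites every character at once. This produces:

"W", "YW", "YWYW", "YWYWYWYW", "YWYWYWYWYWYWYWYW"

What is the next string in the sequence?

Rewriting the 16 symbols of YWYWYWYWYWYWYWYW one by one yields YW YW YW YW YW YW YW YW YW YW YW YW YW YW YW YW; concatenated:

YWYWYWYWYWYWYWYWYWYWYWYWYWYWYWYW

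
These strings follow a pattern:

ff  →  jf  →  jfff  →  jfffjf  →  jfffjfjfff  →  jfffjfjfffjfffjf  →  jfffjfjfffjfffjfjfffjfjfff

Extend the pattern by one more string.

jfffjfjfffjfffjfjfffjfjfffjfffjfjfffjfffjf

This is a Fibonacci-style word recurrence s(k) = s(k−1)·s(k−2): e.g. jf·ff = jfff.
So term 8 is jfffjfjfffjfffjfjfffjfjfff·jfffjfjfffjfffjf.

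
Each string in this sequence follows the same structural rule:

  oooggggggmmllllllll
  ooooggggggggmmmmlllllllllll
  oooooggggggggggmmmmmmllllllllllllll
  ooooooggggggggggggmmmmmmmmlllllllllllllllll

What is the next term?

The n-th term is n+1 o's then 2n+2 g's then 2n-2 m's then 3n+2 l's, where the shown terms are n = 2, 3, 4, 5.
For the next term, n = 6, so the run lengths are 7, 14, 10, 20.

oooooooggggggggggggggmmmmmmmmmmllllllllllllllllllll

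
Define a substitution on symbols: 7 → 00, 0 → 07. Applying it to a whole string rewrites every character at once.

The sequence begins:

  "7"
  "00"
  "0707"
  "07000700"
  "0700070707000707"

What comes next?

Rewriting the 16 symbols of 0700070707000707 one by one yields 07 00 07 07 07 00 07 00 07 00 07 07 07 00 07 00; concatenated:

07000707070007000700070707000700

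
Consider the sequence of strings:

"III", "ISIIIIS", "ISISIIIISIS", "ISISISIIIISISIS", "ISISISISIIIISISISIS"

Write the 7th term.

ISISISISISISIIIISISISISISIS

s(k+1) = IS·s(k)·IS, so each term gains IS as a prefix and IS as a suffix.
From ISISISISIIIISISISIS, 2 further steps: ISISISISIIIISISISIS → ISISISISISIIIISISISISIS → (answer).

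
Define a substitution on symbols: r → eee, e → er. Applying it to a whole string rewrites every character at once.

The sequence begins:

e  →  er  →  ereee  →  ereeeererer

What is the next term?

ereeeerererereeeereeeereee

Rewriting each symbol of ereeeererer: e→er, r→eee, e→er, e→er, e→er, e→er, r→eee, e→er, r→eee, e→er, r→eee, which concatenates to er eee er er er er eee er eee er eee.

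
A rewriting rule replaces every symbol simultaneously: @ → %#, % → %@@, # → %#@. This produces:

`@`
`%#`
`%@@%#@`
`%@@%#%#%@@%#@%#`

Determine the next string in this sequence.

%@@%#%#%@@%#@%@@%#@%@@%#%#%@@%#@%#%@@%#@

φ(%@@%#%#%@@%#@%#) expands symbol-by-symbol to %@@ %# %# %@@ %#@ %@@ %#@ %@@ %# %# %@@ %#@ %# %@@ %#@; joining the 15 pieces gives the next term.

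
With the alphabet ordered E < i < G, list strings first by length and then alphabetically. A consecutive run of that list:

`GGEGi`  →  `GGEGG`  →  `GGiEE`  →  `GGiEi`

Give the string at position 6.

Continuing the enumeration 2 steps past GGiEi: GGiEi → GGiEG → (answer).

GGiiE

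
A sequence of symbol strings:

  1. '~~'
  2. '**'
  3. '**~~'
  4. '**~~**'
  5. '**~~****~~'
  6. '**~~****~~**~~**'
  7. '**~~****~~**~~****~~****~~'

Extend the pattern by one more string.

**~~****~~**~~****~~****~~**~~****~~**~~**

From term 3 onward, concatenate the last term with the second-to-last: **·~~ = **~~, **~~·** = **~~**, …
Continuing: **~~****~~**~~****~~****~~ · **~~****~~**~~** gives term 8.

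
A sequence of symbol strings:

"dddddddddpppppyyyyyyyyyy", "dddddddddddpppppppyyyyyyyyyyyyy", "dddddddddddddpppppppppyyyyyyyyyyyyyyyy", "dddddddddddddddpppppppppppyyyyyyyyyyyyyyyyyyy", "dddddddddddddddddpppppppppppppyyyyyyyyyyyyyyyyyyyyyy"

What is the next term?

Reading off run lengths: d runs 9, 11, 13, 15, 17; p runs 5, 7, 9, 11, 13; y runs 10, 13, 16, 19, 22 — each is linear in n, where the shown terms are n = 3, 4, 5, 6, 7.
At n = 8 the blocks have lengths 19, 15, 25.

dddddddddddddddddddpppppppppppppppyyyyyyyyyyyyyyyyyyyyyyyyy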